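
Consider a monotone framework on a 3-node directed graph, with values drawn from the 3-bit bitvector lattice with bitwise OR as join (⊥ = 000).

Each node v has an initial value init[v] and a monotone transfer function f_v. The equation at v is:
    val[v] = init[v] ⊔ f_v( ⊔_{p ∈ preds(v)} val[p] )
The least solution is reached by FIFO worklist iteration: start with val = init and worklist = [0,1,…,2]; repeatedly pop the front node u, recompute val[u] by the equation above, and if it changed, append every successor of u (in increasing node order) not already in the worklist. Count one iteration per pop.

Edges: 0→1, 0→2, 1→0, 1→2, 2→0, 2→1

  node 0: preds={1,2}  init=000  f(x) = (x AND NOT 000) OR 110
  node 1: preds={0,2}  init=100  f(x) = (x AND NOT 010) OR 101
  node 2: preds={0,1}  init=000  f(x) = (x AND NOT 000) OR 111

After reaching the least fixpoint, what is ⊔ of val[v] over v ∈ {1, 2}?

Worklist (6 pops):
  #1 pop 0: in=100 → 110 (was 000); enqueue []
  #2 pop 1: in=110 → 101 (was 100); enqueue [0]
  #3 pop 2: in=111 → 111 (was 000); enqueue [1]
  #4 pop 0: in=111 → 111 (was 110); enqueue [2]
  #5 pop 1: in=111 → 101 (no change)
  #6 pop 2: in=111 → 111 (no change)

Fixpoint:
  val[0] = 111
  val[1] = 101
  val[2] = 111

111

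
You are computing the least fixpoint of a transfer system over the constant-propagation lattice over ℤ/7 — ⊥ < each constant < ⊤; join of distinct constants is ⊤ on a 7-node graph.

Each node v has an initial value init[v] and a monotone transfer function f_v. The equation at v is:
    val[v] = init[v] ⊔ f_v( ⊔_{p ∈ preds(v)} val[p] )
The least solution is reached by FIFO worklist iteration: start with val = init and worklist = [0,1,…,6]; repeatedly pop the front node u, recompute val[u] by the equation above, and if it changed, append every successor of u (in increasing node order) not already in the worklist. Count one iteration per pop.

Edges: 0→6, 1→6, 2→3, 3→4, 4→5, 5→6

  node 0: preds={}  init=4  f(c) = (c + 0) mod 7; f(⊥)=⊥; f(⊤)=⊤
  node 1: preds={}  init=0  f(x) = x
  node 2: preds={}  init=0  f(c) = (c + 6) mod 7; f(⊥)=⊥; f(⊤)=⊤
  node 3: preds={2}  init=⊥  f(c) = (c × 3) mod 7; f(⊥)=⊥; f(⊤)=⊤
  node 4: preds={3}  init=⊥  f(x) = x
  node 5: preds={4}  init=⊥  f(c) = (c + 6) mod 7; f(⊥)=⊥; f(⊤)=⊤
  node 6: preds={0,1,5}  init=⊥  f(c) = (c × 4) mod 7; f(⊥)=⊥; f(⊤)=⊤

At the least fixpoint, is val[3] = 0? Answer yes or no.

yes

Worklist (7 pops):
  #1 pop 0: in=⊥ → 4 (no change)
  #2 pop 1: in=⊥ → 0 (no change)
  #3 pop 2: in=⊥ → 0 (no change)
  #4 pop 3: in=0 → 0 (was ⊥); enqueue []
  #5 pop 4: in=0 → 0 (was ⊥); enqueue []
  #6 pop 5: in=0 → 6 (was ⊥); enqueue []
  #7 pop 6: in=⊤ → ⊤ (was ⊥); enqueue []

Fixpoint:
  val[0] = 4
  val[1] = 0
  val[2] = 0
  val[3] = 0
  val[4] = 0
  val[5] = 6
  val[6] = ⊤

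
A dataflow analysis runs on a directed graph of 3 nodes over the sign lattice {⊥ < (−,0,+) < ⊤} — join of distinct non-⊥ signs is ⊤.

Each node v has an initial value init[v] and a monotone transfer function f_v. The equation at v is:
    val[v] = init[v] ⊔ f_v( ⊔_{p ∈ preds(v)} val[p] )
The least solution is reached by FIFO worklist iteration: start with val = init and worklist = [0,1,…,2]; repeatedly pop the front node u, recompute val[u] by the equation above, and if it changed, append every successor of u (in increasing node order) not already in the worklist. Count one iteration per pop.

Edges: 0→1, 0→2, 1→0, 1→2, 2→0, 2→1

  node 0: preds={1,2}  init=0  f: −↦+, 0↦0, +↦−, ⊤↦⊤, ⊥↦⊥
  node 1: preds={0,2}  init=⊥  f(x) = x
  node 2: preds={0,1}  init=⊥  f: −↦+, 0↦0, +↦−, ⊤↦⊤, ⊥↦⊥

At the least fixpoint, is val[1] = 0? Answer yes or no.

yes

Iteration log — 5 steps:
  step 1. node 0  ⊔preds=⊥  new=0  stable
  step 2. node 1  ⊔preds=0  new=0  old=⊥  +wl: 0
  step 3. node 2  ⊔preds=0  new=0  old=⊥  +wl: 1
  step 4. node 0  ⊔preds=0  new=0  stable
  step 5. node 1  ⊔preds=0  new=0  stable

Least fixpoint reached:
  node 0: 0
  node 1: 0
  node 2: 0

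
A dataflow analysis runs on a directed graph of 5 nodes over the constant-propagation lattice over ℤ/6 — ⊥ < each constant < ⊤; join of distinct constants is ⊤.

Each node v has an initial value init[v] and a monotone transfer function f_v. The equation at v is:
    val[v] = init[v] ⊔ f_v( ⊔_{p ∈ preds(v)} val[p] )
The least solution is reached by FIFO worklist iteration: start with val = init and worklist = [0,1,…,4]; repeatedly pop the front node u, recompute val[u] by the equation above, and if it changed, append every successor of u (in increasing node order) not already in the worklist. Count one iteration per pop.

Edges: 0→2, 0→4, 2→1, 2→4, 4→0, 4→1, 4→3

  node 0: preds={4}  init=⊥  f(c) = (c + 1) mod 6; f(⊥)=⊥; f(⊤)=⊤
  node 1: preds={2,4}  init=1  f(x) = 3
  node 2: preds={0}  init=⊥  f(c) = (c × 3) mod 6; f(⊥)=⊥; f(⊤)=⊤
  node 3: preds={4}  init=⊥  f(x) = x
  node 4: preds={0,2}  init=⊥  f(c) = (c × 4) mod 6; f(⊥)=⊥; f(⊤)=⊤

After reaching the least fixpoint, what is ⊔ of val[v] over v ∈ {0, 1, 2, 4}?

Trace (5 dequeues):
  [1] u=0 | in ⊥ | out ⊥ | ==
  [2] u=1 | in ⊥ | out ⊤ | prev 1 | push {}
  [3] u=2 | in ⊥ | out ⊥ | ==
  [4] u=3 | in ⊥ | out ⊥ | ==
  [5] u=4 | in ⊥ | out ⊥ | ==

Converged values:
  [0] ⊥
  [1] ⊤
  [2] ⊥
  [3] ⊥
  [4] ⊥

⊤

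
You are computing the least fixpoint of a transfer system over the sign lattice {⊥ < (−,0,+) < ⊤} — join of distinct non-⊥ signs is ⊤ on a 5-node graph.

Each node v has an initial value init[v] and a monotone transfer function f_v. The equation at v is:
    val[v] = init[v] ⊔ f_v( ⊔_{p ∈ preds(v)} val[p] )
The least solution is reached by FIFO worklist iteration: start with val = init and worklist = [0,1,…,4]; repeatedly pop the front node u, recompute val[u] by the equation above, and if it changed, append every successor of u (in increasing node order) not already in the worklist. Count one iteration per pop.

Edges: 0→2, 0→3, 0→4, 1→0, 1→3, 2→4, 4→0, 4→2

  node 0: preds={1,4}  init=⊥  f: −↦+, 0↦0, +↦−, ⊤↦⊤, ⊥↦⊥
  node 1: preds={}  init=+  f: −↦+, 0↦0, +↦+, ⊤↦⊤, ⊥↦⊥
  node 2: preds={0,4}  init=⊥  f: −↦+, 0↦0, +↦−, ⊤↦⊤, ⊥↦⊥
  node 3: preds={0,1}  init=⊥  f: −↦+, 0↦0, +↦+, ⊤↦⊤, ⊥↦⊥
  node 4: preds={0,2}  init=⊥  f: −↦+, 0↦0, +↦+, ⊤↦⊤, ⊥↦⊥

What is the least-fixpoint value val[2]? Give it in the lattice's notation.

Iteration log — 9 steps:
  step 1. node 0  ⊔preds=+  new=−  old=⊥  +wl: 
  step 2. node 1  ⊔preds=⊥  new=+  stable
  step 3. node 2  ⊔preds=−  new=+  old=⊥  +wl: 
  step 4. node 3  ⊔preds=⊤  new=⊤  old=⊥  +wl: 
  step 5. node 4  ⊔preds=⊤  new=⊤  old=⊥  +wl: 0,2
  step 6. node 0  ⊔preds=⊤  new=⊤  old=−  +wl: 3,4
  step 7. node 2  ⊔preds=⊤  new=⊤  old=+  +wl: 
  step 8. node 3  ⊔preds=⊤  new=⊤  stable
  step 9. node 4  ⊔preds=⊤  new=⊤  stable

Least fixpoint reached:
  node 0: ⊤
  node 1: +
  node 2: ⊤
  node 3: ⊤
  node 4: ⊤

⊤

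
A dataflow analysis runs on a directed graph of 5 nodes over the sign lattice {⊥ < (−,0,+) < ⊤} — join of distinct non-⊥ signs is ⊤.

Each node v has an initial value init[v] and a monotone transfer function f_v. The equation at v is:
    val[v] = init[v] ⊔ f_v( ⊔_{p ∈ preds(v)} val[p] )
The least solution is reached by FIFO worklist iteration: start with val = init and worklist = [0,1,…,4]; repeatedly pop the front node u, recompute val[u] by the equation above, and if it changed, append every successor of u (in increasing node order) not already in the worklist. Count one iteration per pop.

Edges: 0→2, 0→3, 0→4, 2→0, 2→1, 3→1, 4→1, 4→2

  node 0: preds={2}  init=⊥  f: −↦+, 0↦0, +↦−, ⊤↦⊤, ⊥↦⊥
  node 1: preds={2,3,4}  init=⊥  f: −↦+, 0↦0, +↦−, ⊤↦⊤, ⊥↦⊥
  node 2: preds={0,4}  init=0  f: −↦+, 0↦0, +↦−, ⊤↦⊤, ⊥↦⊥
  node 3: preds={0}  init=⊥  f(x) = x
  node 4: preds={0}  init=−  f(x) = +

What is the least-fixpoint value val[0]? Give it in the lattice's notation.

⊤

Iteration log — 11 steps:
  step 1. node 0  ⊔preds=0  new=0  old=⊥  +wl: 
  step 2. node 1  ⊔preds=⊤  new=⊤  old=⊥  +wl: 
  step 3. node 2  ⊔preds=⊤  new=⊤  old=0  +wl: 0,1
  step 4. node 3  ⊔preds=0  new=0  old=⊥  +wl: 
  step 5. node 4  ⊔preds=0  new=⊤  old=−  +wl: 2
  step 6. node 0  ⊔preds=⊤  new=⊤  old=0  +wl: 3,4
  step 7. node 1  ⊔preds=⊤  new=⊤  stable
  step 8. node 2  ⊔preds=⊤  new=⊤  stable
  step 9. node 3  ⊔preds=⊤  new=⊤  old=0  +wl: 1
  step 10. node 4  ⊔preds=⊤  new=⊤  stable
  step 11. node 1  ⊔preds=⊤  new=⊤  stable

Least fixpoint reached:
  node 0: ⊤
  node 1: ⊤
  node 2: ⊤
  node 3: ⊤
  node 4: ⊤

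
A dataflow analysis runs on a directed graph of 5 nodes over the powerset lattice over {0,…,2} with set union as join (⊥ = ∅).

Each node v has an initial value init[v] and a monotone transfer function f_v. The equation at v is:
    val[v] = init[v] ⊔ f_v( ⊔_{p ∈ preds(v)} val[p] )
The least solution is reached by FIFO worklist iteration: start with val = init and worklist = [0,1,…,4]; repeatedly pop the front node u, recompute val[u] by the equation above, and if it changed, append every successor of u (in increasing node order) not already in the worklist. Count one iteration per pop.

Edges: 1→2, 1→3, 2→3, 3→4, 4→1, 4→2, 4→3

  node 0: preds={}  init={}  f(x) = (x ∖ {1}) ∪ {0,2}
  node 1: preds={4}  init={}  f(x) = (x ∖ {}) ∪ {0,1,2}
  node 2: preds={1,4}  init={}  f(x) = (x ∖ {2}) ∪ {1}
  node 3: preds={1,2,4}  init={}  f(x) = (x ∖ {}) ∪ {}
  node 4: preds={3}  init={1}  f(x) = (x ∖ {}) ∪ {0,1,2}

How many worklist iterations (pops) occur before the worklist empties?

Worklist (8 pops):
  #1 pop 0: in={} → {0,2} (was {}); enqueue []
  #2 pop 1: in={1} → {0,1,2} (was {}); enqueue []
  #3 pop 2: in={0,1,2} → {0,1} (was {}); enqueue []
  #4 pop 3: in={0,1,2} → {0,1,2} (was {}); enqueue []
  #5 pop 4: in={0,1,2} → {0,1,2} (was {1}); enqueue [1,2,3]
  #6 pop 1: in={0,1,2} → {0,1,2} (no change)
  #7 pop 2: in={0,1,2} → {0,1} (no change)
  #8 pop 3: in={0,1,2} → {0,1,2} (no change)

Fixpoint:
  val[0] = {0,2}
  val[1] = {0,1,2}
  val[2] = {0,1}
  val[3] = {0,1,2}
  val[4] = {0,1,2}

8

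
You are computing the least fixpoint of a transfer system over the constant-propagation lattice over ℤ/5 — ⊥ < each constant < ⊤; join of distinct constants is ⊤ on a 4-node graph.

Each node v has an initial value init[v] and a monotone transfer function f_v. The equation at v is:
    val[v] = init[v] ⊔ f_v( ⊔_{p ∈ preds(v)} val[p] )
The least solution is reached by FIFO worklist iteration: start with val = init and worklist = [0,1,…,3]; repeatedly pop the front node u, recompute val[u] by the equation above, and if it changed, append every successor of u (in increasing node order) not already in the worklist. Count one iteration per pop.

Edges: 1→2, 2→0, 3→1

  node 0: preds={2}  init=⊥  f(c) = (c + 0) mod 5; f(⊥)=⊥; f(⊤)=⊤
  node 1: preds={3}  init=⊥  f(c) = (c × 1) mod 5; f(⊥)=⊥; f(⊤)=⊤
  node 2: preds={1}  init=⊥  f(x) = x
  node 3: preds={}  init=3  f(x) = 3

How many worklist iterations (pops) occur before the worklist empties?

5

Trace (5 dequeues):
  [1] u=0 | in ⊥ | out ⊥ | ==
  [2] u=1 | in 3 | out 3 | prev ⊥ | push {}
  [3] u=2 | in 3 | out 3 | prev ⊥ | push {0}
  [4] u=3 | in ⊥ | out 3 | ==
  [5] u=0 | in 3 | out 3 | prev ⊥ | push {}

Converged values:
  [0] 3
  [1] 3
  [2] 3
  [3] 3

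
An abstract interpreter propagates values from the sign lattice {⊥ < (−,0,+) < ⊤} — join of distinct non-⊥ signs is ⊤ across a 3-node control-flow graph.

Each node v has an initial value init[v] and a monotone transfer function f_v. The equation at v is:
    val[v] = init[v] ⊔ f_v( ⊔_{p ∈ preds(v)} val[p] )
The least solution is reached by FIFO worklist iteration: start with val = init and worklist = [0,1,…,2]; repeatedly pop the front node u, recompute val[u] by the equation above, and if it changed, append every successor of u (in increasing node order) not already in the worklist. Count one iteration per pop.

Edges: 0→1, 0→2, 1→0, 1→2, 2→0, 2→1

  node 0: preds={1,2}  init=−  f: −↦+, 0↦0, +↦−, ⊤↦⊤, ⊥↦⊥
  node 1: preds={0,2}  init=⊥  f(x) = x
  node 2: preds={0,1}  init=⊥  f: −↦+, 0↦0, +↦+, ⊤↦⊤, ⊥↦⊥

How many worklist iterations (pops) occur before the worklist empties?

8

Iteration log — 8 steps:
  step 1. node 0  ⊔preds=⊥  new=−  stable
  step 2. node 1  ⊔preds=−  new=−  old=⊥  +wl: 0
  step 3. node 2  ⊔preds=−  new=+  old=⊥  +wl: 1
  step 4. node 0  ⊔preds=⊤  new=⊤  old=−  +wl: 2
  step 5. node 1  ⊔preds=⊤  new=⊤  old=−  +wl: 0
  step 6. node 2  ⊔preds=⊤  new=⊤  old=+  +wl: 1
  step 7. node 0  ⊔preds=⊤  new=⊤  stable
  step 8. node 1  ⊔preds=⊤  new=⊤  stable

Least fixpoint reached:
  node 0: ⊤
  node 1: ⊤
  node 2: ⊤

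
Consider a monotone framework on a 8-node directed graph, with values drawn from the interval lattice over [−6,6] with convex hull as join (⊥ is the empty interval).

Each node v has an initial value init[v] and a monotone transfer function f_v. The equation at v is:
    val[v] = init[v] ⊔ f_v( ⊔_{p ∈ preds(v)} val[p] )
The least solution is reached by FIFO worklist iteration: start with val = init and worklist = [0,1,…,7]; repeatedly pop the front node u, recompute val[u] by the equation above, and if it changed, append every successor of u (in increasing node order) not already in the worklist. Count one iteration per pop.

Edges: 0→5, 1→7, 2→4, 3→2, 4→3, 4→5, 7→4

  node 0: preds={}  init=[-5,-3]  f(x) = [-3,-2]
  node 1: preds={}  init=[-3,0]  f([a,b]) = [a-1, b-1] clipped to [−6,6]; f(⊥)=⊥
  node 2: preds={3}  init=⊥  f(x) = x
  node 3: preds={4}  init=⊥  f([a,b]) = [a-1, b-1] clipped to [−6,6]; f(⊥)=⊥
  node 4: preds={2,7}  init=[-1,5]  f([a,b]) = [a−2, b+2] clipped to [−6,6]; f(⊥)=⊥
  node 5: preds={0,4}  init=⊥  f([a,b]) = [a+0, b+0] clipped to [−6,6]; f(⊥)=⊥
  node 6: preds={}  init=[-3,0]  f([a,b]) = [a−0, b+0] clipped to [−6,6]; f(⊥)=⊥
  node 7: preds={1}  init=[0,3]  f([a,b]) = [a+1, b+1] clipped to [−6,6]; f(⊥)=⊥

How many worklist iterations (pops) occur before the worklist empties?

23

Worklist (23 pops):
  #1 pop 0: in=⊥ → [-5,-2] (was [-5,-3]); enqueue []
  #2 pop 1: in=⊥ → [-3,0] (no change)
  #3 pop 2: in=⊥ → ⊥ (no change)
  #4 pop 3: in=[-1,5] → [-2,4] (was ⊥); enqueue [2]
  #5 pop 4: in=[0,3] → [-2,5] (was [-1,5]); enqueue [3]
  #6 pop 5: in=[-5,5] → [-5,5] (was ⊥); enqueue []
  #7 pop 6: in=⊥ → [-3,0] (no change)
  #8 pop 7: in=[-3,0] → [-2,3] (was [0,3]); enqueue [4]
  #9 pop 2: in=[-2,4] → [-2,4] (was ⊥); enqueue []
  #10 pop 3: in=[-2,5] → [-3,4] (was [-2,4]); enqueue [2]
  #11 pop 4: in=[-2,4] → [-4,6] (was [-2,5]); enqueue [3,5]
  #12 pop 2: in=[-3,4] → [-3,4] (was [-2,4]); enqueue [4]
  #13 pop 3: in=[-4,6] → [-5,5] (was [-3,4]); enqueue [2]
  #14 pop 5: in=[-5,6] → [-5,6] (was [-5,5]); enqueue []
  #15 pop 4: in=[-3,4] → [-5,6] (was [-4,6]); enqueue [3,5]
  #16 pop 2: in=[-5,5] → [-5,5] (was [-3,4]); enqueue [4]
  #17 pop 3: in=[-5,6] → [-6,5] (was [-5,5]); enqueue [2]
  #18 pop 5: in=[-5,6] → [-5,6] (no change)
  #19 pop 4: in=[-5,5] → [-6,6] (was [-5,6]); enqueue [3,5]
  #20 pop 2: in=[-6,5] → [-6,5] (was [-5,5]); enqueue [4]
  #21 pop 3: in=[-6,6] → [-6,5] (no change)
  #22 pop 5: in=[-6,6] → [-6,6] (was [-5,6]); enqueue []
  #23 pop 4: in=[-6,5] → [-6,6] (no change)

Fixpoint:
  val[0] = [-5,-2]
  val[1] = [-3,0]
  val[2] = [-6,5]
  val[3] = [-6,5]
  val[4] = [-6,6]
  val[5] = [-6,6]
  val[6] = [-3,0]
  val[7] = [-2,3]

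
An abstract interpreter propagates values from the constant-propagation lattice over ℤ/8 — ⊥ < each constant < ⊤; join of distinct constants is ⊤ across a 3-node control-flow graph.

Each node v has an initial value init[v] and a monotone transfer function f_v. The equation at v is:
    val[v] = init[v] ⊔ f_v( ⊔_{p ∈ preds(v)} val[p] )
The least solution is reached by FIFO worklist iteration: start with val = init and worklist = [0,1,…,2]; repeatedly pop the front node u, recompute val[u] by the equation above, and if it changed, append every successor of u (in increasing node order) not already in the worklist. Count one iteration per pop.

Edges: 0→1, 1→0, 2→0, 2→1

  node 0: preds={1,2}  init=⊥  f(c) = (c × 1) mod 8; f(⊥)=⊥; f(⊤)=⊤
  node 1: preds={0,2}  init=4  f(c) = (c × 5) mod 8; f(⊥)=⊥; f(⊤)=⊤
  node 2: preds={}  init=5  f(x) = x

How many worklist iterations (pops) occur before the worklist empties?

Worklist (4 pops):
  #1 pop 0: in=⊤ → ⊤ (was ⊥); enqueue []
  #2 pop 1: in=⊤ → ⊤ (was 4); enqueue [0]
  #3 pop 2: in=⊥ → 5 (no change)
  #4 pop 0: in=⊤ → ⊤ (no change)

Fixpoint:
  val[0] = ⊤
  val[1] = ⊤
  val[2] = 5

4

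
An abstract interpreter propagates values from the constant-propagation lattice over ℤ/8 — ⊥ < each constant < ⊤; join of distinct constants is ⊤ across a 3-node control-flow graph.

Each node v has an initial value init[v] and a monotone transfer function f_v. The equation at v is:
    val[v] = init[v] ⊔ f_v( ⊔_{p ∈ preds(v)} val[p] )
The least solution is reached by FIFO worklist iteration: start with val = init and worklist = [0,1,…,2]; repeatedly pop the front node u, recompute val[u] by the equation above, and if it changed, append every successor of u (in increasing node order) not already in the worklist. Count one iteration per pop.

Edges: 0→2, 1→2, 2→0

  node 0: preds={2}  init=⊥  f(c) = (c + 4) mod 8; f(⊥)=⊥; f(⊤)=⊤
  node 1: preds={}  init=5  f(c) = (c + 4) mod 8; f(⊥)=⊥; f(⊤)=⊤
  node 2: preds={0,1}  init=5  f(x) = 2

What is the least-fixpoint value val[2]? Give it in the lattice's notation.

Worklist (5 pops):
  #1 pop 0: in=5 → 1 (was ⊥); enqueue []
  #2 pop 1: in=⊥ → 5 (no change)
  #3 pop 2: in=⊤ → ⊤ (was 5); enqueue [0]
  #4 pop 0: in=⊤ → ⊤ (was 1); enqueue [2]
  #5 pop 2: in=⊤ → ⊤ (no change)

Fixpoint:
  val[0] = ⊤
  val[1] = 5
  val[2] = ⊤

⊤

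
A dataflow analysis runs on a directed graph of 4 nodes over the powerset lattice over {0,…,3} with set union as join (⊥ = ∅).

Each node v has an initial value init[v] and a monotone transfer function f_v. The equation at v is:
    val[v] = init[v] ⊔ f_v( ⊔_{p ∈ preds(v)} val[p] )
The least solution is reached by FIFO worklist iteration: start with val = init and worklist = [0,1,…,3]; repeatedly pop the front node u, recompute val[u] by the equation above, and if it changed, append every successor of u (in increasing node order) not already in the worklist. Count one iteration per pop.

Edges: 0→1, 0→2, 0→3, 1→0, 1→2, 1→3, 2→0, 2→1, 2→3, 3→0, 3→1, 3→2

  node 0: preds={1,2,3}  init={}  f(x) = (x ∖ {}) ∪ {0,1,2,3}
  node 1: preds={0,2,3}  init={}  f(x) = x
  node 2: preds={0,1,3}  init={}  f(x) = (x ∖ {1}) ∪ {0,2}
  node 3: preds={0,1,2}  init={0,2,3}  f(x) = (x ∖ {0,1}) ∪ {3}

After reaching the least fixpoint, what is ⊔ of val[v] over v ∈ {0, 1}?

{0,1,2,3}

Iteration log — 6 steps:
  step 1. node 0  ⊔preds={0,2,3}  new={0,1,2,3}  old={}  +wl: 
  step 2. node 1  ⊔preds={0,1,2,3}  new={0,1,2,3}  old={}  +wl: 0
  step 3. node 2  ⊔preds={0,1,2,3}  new={0,2,3}  old={}  +wl: 1
  step 4. node 3  ⊔preds={0,1,2,3}  new={0,2,3}  stable
  step 5. node 0  ⊔preds={0,1,2,3}  new={0,1,2,3}  stable
  step 6. node 1  ⊔preds={0,1,2,3}  new={0,1,2,3}  stable

Least fixpoint reached:
  node 0: {0,1,2,3}
  node 1: {0,1,2,3}
  node 2: {0,2,3}
  node 3: {0,2,3}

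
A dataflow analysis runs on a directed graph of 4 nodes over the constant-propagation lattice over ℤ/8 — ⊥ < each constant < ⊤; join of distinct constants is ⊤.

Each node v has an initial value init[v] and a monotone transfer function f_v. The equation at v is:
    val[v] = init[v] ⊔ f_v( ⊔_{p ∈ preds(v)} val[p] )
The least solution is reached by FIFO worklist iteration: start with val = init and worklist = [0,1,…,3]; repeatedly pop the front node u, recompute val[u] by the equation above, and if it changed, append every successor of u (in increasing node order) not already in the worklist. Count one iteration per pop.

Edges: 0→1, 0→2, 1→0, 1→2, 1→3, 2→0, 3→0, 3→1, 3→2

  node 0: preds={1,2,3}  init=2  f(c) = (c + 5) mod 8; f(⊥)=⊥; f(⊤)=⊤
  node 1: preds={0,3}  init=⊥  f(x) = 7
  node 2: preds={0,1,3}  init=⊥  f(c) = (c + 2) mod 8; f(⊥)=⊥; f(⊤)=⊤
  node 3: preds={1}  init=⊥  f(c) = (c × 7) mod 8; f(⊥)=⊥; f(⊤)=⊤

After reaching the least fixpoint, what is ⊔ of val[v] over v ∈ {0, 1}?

⊤

Iteration log — 7 steps:
  step 1. node 0  ⊔preds=⊥  new=2  stable
  step 2. node 1  ⊔preds=2  new=7  old=⊥  +wl: 0
  step 3. node 2  ⊔preds=⊤  new=⊤  old=⊥  +wl: 
  step 4. node 3  ⊔preds=7  new=1  old=⊥  +wl: 1,2
  step 5. node 0  ⊔preds=⊤  new=⊤  old=2  +wl: 
  step 6. node 1  ⊔preds=⊤  new=7  stable
  step 7. node 2  ⊔preds=⊤  new=⊤  stable

Least fixpoint reached:
  node 0: ⊤
  node 1: 7
  node 2: ⊤
  node 3: 1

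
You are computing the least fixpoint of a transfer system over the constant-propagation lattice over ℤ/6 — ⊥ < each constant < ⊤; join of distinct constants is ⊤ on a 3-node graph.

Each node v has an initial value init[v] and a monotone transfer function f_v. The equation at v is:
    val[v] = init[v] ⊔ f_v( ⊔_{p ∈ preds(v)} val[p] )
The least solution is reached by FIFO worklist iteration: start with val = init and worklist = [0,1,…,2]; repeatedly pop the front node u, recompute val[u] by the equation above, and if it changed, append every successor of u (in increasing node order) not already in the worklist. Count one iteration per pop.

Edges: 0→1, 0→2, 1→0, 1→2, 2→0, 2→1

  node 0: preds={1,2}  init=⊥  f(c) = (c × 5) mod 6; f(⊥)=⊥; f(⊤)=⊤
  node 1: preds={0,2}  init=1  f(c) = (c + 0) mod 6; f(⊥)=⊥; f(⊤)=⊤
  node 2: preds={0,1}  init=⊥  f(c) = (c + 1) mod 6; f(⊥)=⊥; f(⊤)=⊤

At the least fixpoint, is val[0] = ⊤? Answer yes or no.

Iteration log — 6 steps:
  step 1. node 0  ⊔preds=1  new=5  old=⊥  +wl: 
  step 2. node 1  ⊔preds=5  new=⊤  old=1  +wl: 0
  step 3. node 2  ⊔preds=⊤  new=⊤  old=⊥  +wl: 1
  step 4. node 0  ⊔preds=⊤  new=⊤  old=5  +wl: 2
  step 5. node 1  ⊔preds=⊤  new=⊤  stable
  step 6. node 2  ⊔preds=⊤  new=⊤  stable

Least fixpoint reached:
  node 0: ⊤
  node 1: ⊤
  node 2: ⊤

yes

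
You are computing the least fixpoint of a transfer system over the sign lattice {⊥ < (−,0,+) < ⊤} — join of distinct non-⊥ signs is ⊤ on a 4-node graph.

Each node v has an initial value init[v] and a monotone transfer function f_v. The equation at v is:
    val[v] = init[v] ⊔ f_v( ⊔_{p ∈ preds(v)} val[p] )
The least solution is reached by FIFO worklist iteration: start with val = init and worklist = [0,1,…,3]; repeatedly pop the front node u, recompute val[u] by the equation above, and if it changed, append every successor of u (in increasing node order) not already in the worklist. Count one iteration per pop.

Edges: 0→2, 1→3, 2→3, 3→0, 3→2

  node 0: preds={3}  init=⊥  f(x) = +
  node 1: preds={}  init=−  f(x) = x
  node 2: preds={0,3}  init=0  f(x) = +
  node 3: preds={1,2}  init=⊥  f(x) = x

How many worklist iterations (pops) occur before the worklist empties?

6

Iteration log — 6 steps:
  step 1. node 0  ⊔preds=⊥  new=+  old=⊥  +wl: 
  step 2. node 1  ⊔preds=⊥  new=−  stable
  step 3. node 2  ⊔preds=+  new=⊤  old=0  +wl: 
  step 4. node 3  ⊔preds=⊤  new=⊤  old=⊥  +wl: 0,2
  step 5. node 0  ⊔preds=⊤  new=+  stable
  step 6. node 2  ⊔preds=⊤  new=⊤  stable

Least fixpoint reached:
  node 0: +
  node 1: −
  node 2: ⊤
  node 3: ⊤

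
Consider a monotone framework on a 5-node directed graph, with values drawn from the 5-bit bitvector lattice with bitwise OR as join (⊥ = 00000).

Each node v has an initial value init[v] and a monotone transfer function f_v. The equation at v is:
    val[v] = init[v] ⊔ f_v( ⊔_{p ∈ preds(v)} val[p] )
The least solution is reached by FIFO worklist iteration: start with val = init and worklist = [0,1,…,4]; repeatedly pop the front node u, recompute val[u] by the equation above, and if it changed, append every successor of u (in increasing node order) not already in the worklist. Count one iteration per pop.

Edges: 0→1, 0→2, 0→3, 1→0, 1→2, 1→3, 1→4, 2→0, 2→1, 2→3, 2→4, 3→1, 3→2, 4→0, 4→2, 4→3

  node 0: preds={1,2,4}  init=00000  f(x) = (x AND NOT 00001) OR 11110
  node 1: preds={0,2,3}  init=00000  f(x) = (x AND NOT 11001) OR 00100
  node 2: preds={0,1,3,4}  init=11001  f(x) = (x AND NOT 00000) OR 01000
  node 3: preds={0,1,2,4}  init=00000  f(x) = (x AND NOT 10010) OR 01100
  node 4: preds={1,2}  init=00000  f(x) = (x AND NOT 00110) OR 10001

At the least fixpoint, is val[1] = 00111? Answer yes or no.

no

Trace (9 dequeues):
  [1] u=0 | in 11001 | out 11110 | prev 00000 | push {}
  [2] u=1 | in 11111 | out 00110 | prev 00000 | push {0}
  [3] u=2 | in 11110 | out 11111 | prev 11001 | push {1}
  [4] u=3 | in 11111 | out 01101 | prev 00000 | push {2}
  [5] u=4 | in 11111 | out 11001 | prev 00000 | push {3}
  [6] u=0 | in 11111 | out 11110 | ==
  [7] u=1 | in 11111 | out 00110 | ==
  [8] u=2 | in 11111 | out 11111 | ==
  [9] u=3 | in 11111 | out 01101 | ==

Converged values:
  [0] 11110
  [1] 00110
  [2] 11111
  [3] 01101
  [4] 11001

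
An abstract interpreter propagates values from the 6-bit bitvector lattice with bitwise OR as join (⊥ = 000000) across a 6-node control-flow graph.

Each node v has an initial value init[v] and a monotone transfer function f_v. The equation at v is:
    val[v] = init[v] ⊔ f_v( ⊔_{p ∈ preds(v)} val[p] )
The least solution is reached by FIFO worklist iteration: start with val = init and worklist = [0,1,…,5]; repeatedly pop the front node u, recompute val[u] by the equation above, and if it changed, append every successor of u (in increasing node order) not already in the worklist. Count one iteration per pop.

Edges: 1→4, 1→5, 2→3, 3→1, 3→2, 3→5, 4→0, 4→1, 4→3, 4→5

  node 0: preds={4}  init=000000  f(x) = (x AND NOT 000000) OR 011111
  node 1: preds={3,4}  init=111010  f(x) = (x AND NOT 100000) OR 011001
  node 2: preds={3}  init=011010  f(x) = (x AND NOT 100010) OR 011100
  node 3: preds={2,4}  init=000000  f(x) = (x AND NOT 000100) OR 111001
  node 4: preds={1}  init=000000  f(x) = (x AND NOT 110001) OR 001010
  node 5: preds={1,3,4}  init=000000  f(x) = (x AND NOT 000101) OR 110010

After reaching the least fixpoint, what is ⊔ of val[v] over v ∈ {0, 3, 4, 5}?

Iteration log — 10 steps:
  step 1. node 0  ⊔preds=000000  new=011111  old=000000  +wl: 
  step 2. node 1  ⊔preds=000000  new=111011  old=111010  +wl: 
  step 3. node 2  ⊔preds=000000  new=011110  old=011010  +wl: 
  step 4. node 3  ⊔preds=011110  new=111011  old=000000  +wl: 1,2
  step 5. node 4  ⊔preds=111011  new=001010  old=000000  +wl: 0,3
  step 6. node 5  ⊔preds=111011  new=111010  old=000000  +wl: 
  step 7. node 1  ⊔preds=111011  new=111011  stable
  step 8. node 2  ⊔preds=111011  new=011111  old=011110  +wl: 
  step 9. node 0  ⊔preds=001010  new=011111  stable
  step 10. node 3  ⊔preds=011111  new=111011  stable

Least fixpoint reached:
  node 0: 011111
  node 1: 111011
  node 2: 011111
  node 3: 111011
  node 4: 001010
  node 5: 111010

111111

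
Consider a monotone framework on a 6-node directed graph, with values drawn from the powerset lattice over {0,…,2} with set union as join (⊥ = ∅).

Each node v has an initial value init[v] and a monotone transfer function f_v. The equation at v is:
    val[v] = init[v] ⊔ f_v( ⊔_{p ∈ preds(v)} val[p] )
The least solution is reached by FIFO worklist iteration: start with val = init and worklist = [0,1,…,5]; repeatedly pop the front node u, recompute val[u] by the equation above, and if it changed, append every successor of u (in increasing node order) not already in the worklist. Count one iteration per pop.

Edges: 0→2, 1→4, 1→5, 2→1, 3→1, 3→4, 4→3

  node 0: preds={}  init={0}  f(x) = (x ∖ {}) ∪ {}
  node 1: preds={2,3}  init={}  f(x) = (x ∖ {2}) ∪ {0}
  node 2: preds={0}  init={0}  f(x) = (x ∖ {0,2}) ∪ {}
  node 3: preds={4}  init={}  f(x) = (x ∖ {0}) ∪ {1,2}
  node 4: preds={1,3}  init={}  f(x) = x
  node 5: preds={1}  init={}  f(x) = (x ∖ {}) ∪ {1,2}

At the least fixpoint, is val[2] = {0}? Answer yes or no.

yes

Worklist (10 pops):
  #1 pop 0: in={} → {0} (no change)
  #2 pop 1: in={0} → {0} (was {}); enqueue []
  #3 pop 2: in={0} → {0} (no change)
  #4 pop 3: in={} → {1,2} (was {}); enqueue [1]
  #5 pop 4: in={0,1,2} → {0,1,2} (was {}); enqueue [3]
  #6 pop 5: in={0} → {0,1,2} (was {}); enqueue []
  #7 pop 1: in={0,1,2} → {0,1} (was {0}); enqueue [4,5]
  #8 pop 3: in={0,1,2} → {1,2} (no change)
  #9 pop 4: in={0,1,2} → {0,1,2} (no change)
  #10 pop 5: in={0,1} → {0,1,2} (no change)

Fixpoint:
  val[0] = {0}
  val[1] = {0,1}
  val[2] = {0}
  val[3] = {1,2}
  val[4] = {0,1,2}
  val[5] = {0,1,2}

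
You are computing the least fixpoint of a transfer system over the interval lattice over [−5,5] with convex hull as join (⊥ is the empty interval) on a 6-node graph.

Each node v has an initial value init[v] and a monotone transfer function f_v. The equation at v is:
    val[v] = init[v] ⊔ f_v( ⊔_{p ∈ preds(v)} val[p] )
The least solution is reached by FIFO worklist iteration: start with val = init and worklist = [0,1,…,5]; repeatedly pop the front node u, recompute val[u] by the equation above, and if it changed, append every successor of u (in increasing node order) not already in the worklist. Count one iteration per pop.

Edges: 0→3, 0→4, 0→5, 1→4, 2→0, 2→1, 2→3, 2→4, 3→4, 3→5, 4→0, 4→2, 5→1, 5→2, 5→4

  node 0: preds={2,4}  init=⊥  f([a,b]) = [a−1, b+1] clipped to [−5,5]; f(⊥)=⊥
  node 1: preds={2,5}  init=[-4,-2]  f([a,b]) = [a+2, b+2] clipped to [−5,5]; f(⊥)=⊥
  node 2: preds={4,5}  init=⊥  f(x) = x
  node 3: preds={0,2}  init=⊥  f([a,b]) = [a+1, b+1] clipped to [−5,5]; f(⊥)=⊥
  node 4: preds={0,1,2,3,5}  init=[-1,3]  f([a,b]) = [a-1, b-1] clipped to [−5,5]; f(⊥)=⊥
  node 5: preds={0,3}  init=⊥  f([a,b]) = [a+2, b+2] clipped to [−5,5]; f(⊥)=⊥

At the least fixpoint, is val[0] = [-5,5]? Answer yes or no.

yes

Iteration log — 16 steps:
  step 1. node 0  ⊔preds=[-1,3]  new=[-2,4]  old=⊥  +wl: 
  step 2. node 1  ⊔preds=⊥  new=[-4,-2]  stable
  step 3. node 2  ⊔preds=[-1,3]  new=[-1,3]  old=⊥  +wl: 0,1
  step 4. node 3  ⊔preds=[-2,4]  new=[-1,5]  old=⊥  +wl: 
  step 5. node 4  ⊔preds=[-4,5]  new=[-5,4]  old=[-1,3]  +wl: 2
  step 6. node 5  ⊔preds=[-2,5]  new=[0,5]  old=⊥  +wl: 4
  step 7. node 0  ⊔preds=[-5,4]  new=[-5,5]  old=[-2,4]  +wl: 3,5
  step 8. node 1  ⊔preds=[-1,5]  new=[-4,5]  old=[-4,-2]  +wl: 
  step 9. node 2  ⊔preds=[-5,5]  new=[-5,5]  old=[-1,3]  +wl: 0,1
  step 10. node 4  ⊔preds=[-5,5]  new=[-5,4]  stable
  step 11. node 3  ⊔preds=[-5,5]  new=[-4,5]  old=[-1,5]  +wl: 4
  step 12. node 5  ⊔preds=[-5,5]  new=[-3,5]  old=[0,5]  +wl: 2
  step 13. node 0  ⊔preds=[-5,5]  new=[-5,5]  stable
  step 14. node 1  ⊔preds=[-5,5]  new=[-4,5]  stable
  step 15. node 4  ⊔preds=[-5,5]  new=[-5,4]  stable
  step 16. node 2  ⊔preds=[-5,5]  new=[-5,5]  stable

Least fixpoint reached:
  node 0: [-5,5]
  node 1: [-4,5]
  node 2: [-5,5]
  node 3: [-4,5]
  node 4: [-5,4]
  node 5: [-3,5]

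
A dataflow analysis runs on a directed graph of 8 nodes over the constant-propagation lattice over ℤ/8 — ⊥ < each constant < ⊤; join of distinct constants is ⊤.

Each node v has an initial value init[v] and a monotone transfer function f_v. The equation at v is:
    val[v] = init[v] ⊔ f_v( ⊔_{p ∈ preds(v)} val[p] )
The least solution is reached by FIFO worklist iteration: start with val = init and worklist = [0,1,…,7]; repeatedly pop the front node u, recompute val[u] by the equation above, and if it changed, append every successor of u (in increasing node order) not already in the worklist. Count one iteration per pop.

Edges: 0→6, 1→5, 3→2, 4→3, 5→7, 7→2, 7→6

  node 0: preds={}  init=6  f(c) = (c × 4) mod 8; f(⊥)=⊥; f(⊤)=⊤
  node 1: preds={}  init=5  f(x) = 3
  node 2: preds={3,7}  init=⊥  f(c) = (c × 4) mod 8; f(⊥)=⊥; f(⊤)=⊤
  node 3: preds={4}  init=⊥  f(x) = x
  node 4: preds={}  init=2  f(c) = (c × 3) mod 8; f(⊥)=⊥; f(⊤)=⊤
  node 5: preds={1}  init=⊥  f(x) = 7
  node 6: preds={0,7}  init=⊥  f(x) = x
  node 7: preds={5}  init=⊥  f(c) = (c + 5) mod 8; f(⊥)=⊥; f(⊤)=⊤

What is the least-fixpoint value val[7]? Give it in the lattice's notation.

4

Iteration log — 10 steps:
  step 1. node 0  ⊔preds=⊥  new=6  stable
  step 2. node 1  ⊔preds=⊥  new=⊤  old=5  +wl: 
  step 3. node 2  ⊔preds=⊥  new=⊥  stable
  step 4. node 3  ⊔preds=2  new=2  old=⊥  +wl: 2
  step 5. node 4  ⊔preds=⊥  new=2  stable
  step 6. node 5  ⊔preds=⊤  new=7  old=⊥  +wl: 
  step 7. node 6  ⊔preds=6  new=6  old=⊥  +wl: 
  step 8. node 7  ⊔preds=7  new=4  old=⊥  +wl: 6
  step 9. node 2  ⊔preds=⊤  new=⊤  old=⊥  +wl: 
  step 10. node 6  ⊔preds=⊤  new=⊤  old=6  +wl: 

Least fixpoint reached:
  node 0: 6
  node 1: ⊤
  node 2: ⊤
  node 3: 2
  node 4: 2
  node 5: 7
  node 6: ⊤
  node 7: 4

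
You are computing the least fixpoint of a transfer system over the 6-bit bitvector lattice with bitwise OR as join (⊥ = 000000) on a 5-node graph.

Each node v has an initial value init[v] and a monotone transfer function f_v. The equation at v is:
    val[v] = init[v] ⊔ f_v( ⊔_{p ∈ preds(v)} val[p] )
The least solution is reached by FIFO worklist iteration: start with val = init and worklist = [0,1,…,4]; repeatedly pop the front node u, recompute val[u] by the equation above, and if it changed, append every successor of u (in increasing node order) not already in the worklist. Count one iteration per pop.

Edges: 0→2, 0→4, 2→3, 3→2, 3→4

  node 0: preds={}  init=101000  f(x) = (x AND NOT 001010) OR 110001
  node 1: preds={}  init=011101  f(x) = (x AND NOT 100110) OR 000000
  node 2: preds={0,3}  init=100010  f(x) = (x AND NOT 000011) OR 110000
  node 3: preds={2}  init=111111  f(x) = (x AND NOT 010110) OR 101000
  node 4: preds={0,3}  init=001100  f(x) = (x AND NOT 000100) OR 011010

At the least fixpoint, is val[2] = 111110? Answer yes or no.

Worklist (5 pops):
  #1 pop 0: in=000000 → 111001 (was 101000); enqueue []
  #2 pop 1: in=000000 → 011101 (no change)
  #3 pop 2: in=111111 → 111110 (was 100010); enqueue []
  #4 pop 3: in=111110 → 111111 (no change)
  #5 pop 4: in=111111 → 111111 (was 001100); enqueue []

Fixpoint:
  val[0] = 111001
  val[1] = 011101
  val[2] = 111110
  val[3] = 111111
  val[4] = 111111

yes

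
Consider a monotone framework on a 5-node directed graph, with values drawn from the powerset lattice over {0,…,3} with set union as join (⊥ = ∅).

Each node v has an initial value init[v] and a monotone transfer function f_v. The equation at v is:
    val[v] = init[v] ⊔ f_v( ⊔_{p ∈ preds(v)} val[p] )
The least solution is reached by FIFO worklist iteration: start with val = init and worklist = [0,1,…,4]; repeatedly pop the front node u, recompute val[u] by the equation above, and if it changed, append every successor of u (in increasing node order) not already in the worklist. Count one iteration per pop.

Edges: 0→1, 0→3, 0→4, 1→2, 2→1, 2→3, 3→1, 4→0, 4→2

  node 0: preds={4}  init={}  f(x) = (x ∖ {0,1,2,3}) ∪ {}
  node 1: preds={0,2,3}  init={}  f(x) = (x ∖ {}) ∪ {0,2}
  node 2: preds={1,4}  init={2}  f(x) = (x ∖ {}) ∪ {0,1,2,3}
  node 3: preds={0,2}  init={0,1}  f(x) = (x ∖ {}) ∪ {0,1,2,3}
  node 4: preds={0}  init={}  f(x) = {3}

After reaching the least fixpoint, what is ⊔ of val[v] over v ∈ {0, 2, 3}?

Worklist (8 pops):
  #1 pop 0: in={} → {} (no change)
  #2 pop 1: in={0,1,2} → {0,1,2} (was {}); enqueue []
  #3 pop 2: in={0,1,2} → {0,1,2,3} (was {2}); enqueue [1]
  #4 pop 3: in={0,1,2,3} → {0,1,2,3} (was {0,1}); enqueue []
  #5 pop 4: in={} → {3} (was {}); enqueue [0,2]
  #6 pop 1: in={0,1,2,3} → {0,1,2,3} (was {0,1,2}); enqueue []
  #7 pop 0: in={3} → {} (no change)
  #8 pop 2: in={0,1,2,3} → {0,1,2,3} (no change)

Fixpoint:
  val[0] = {}
  val[1] = {0,1,2,3}
  val[2] = {0,1,2,3}
  val[3] = {0,1,2,3}
  val[4] = {3}

{0,1,2,3}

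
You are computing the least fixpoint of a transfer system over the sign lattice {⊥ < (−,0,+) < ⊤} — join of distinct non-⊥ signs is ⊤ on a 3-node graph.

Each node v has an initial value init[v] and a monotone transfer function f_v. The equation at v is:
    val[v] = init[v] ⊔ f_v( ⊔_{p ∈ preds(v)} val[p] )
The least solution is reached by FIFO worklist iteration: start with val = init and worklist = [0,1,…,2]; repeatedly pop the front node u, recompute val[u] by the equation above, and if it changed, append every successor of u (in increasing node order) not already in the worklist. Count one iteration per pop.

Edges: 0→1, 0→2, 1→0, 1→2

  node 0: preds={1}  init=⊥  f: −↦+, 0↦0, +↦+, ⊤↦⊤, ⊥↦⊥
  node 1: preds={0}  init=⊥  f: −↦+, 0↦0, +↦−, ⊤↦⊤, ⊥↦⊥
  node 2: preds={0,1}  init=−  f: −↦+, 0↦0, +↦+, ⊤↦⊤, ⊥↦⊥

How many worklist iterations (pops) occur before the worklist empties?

3

Worklist (3 pops):
  #1 pop 0: in=⊥ → ⊥ (no change)
  #2 pop 1: in=⊥ → ⊥ (no change)
  #3 pop 2: in=⊥ → − (no change)

Fixpoint:
  val[0] = ⊥
  val[1] = ⊥
  val[2] = −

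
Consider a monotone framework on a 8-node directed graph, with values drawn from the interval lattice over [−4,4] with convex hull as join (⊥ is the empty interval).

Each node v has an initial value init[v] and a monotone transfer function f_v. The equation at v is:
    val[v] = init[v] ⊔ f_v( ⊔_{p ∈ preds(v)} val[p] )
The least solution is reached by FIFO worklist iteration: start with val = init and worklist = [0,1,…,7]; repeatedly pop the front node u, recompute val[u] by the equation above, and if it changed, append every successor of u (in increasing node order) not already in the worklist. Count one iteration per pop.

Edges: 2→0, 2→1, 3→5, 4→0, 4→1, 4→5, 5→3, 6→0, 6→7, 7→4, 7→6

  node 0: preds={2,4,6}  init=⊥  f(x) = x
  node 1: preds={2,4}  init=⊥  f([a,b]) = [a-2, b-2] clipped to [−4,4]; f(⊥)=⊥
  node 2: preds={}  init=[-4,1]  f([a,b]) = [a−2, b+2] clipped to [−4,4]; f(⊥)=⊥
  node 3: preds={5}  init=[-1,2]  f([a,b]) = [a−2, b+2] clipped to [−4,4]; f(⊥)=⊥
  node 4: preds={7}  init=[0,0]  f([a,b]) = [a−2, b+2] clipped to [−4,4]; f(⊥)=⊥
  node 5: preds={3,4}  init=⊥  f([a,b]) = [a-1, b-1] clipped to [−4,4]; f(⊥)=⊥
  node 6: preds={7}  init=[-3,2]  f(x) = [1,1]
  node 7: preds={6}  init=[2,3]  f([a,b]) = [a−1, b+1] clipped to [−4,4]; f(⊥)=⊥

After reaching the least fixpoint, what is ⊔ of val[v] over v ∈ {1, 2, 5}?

[-4,3]

Worklist (17 pops):
  #1 pop 0: in=[-4,2] → [-4,2] (was ⊥); enqueue []
  #2 pop 1: in=[-4,1] → [-4,-1] (was ⊥); enqueue []
  #3 pop 2: in=⊥ → [-4,1] (no change)
  #4 pop 3: in=⊥ → [-1,2] (no change)
  #5 pop 4: in=[2,3] → [0,4] (was [0,0]); enqueue [0,1]
  #6 pop 5: in=[-1,4] → [-2,3] (was ⊥); enqueue [3]
  #7 pop 6: in=[2,3] → [-3,2] (no change)
  #8 pop 7: in=[-3,2] → [-4,3] (was [2,3]); enqueue [4,6]
  #9 pop 0: in=[-4,4] → [-4,4] (was [-4,2]); enqueue []
  #10 pop 1: in=[-4,4] → [-4,2] (was [-4,-1]); enqueue []
  #11 pop 3: in=[-2,3] → [-4,4] (was [-1,2]); enqueue [5]
  #12 pop 4: in=[-4,3] → [-4,4] (was [0,4]); enqueue [0,1]
  #13 pop 6: in=[-4,3] → [-3,2] (no change)
  #14 pop 5: in=[-4,4] → [-4,3] (was [-2,3]); enqueue [3]
  #15 pop 0: in=[-4,4] → [-4,4] (no change)
  #16 pop 1: in=[-4,4] → [-4,2] (no change)
  #17 pop 3: in=[-4,3] → [-4,4] (no change)

Fixpoint:
  val[0] = [-4,4]
  val[1] = [-4,2]
  val[2] = [-4,1]
  val[3] = [-4,4]
  val[4] = [-4,4]
  val[5] = [-4,3]
  val[6] = [-3,2]
  val[7] = [-4,3]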